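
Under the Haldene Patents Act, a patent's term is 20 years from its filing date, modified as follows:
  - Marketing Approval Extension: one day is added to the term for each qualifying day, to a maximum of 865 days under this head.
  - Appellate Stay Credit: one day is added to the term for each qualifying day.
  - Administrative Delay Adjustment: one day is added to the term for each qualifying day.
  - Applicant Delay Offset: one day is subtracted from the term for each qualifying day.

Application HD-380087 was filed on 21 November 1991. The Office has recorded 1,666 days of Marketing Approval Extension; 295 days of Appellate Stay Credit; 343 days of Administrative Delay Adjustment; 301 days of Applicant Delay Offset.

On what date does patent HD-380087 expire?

March 7, 2015

Base term: filing date + 20 years → 21 November 2011.
Marketing Approval Extension: 1666 days claimed exceeds the 865-day cap, so +865 days → 4 April 2014.
Appellate Stay Credit: +295 days → 24 January 2015.
Administrative Delay Adjustment: +343 days → 2 January 2016.
Applicant Delay Offset: −301 days → 7 March 2015.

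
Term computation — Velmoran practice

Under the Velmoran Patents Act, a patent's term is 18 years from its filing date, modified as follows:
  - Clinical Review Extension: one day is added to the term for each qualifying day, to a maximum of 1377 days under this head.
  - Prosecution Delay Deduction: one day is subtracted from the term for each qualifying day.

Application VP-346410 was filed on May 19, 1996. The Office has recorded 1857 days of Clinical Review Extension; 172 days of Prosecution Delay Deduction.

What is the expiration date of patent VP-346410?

September 5, 2017

Base term: filing date + 18 years → 19 May 2014.
Clinical Review Extension: 1857 days claimed exceeds the 1377-day cap, so +1377 days → 24 February 2018.
Prosecution Delay Deduction: −172 days → 5 September 2017.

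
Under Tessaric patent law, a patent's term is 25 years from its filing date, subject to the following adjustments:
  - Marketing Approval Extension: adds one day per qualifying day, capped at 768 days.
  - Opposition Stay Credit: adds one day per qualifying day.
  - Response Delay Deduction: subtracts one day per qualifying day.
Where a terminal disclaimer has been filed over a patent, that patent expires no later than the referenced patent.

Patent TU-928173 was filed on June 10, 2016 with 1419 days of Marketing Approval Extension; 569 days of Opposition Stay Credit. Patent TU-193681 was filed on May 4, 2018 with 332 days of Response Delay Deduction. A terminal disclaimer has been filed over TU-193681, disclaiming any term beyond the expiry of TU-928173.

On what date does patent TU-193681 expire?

June 6, 2042

Natural term of TU-193681:
  Base: filing + 25 years → 4 May 2043.
  Response Delay Deduction: −332 days → 6 June 2042.
Expiry of referenced patent TU-928173:
  Base: filing + 25 years → 10 June 2041.
  Marketing Approval Extension: 1419 days claimed exceeds the 768-day cap, so +768 days → 18 July 2043.
  Opposition Stay Credit: +569 days → 6 February 2045.
Terminal disclaimer: TU-193681 expires on the earlier of 6 June 2042 and 6 February 2045.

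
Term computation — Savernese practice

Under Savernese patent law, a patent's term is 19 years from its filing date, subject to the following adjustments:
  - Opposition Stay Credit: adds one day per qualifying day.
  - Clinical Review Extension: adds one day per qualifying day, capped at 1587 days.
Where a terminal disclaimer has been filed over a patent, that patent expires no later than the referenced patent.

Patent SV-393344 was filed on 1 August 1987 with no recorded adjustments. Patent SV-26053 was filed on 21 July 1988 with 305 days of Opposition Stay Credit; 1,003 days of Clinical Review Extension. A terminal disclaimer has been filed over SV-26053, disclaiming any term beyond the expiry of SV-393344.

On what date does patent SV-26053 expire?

2006-08-01

Natural term of SV-26053:
  Base: filing + 19 years → 21 July 2007.
  Opposition Stay Credit: +305 days → 21 May 2008.
  Clinical Review Extension: 1003 days (within the 1587-day cap) → +1003 days → 18 February 2011.
Expiry of referenced patent SV-393344:
  Base: filing + 19 years → 1 August 2006.
Terminal disclaimer: SV-26053 expires on the earlier of 18 February 2011 and 1 August 2006.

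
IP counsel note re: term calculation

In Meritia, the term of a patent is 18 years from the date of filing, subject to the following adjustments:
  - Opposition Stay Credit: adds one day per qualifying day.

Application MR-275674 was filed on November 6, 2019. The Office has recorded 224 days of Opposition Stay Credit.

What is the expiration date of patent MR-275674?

Base term: filing date + 18 years → 6 November 2037.
Opposition Stay Credit: +224 days → 18 June 2038.

2038-06-18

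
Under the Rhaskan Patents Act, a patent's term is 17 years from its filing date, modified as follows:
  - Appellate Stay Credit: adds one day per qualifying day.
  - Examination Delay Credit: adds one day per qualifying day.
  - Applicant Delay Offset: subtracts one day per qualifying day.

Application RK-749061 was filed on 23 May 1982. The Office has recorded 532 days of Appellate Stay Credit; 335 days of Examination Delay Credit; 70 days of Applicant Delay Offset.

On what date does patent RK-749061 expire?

2001-07-28

Base term: filing date + 17 years → 23 May 1999.
Appellate Stay Credit: +532 days → 5 November 2000.
Examination Delay Credit: +335 days → 6 October 2001.
Applicant Delay Offset: −70 days → 28 July 2001.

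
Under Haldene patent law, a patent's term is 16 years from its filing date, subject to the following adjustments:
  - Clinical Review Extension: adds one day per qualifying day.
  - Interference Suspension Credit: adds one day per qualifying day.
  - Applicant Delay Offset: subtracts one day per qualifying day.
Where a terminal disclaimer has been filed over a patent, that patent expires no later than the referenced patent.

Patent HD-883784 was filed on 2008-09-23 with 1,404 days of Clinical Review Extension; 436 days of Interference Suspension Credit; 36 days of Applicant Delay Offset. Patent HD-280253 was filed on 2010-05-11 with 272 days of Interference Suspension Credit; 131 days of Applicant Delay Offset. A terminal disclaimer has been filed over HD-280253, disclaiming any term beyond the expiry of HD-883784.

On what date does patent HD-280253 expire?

Natural term of HD-280253:
  Base: filing + 16 years → 11 May 2026.
  Interference Suspension Credit: +272 days → 7 February 2027.
  Applicant Delay Offset: −131 days → 29 September 2026.
Expiry of referenced patent HD-883784:
  Base: filing + 16 years → 23 September 2024.
  Clinical Review Extension: +1404 days → 28 July 2028.
  Interference Suspension Credit: +436 days → 7 October 2029.
  Applicant Delay Offset: −36 days → 1 September 2029.
Terminal disclaimer: HD-280253 expires on the earlier of 29 September 2026 and 1 September 2029.

September 29, 2026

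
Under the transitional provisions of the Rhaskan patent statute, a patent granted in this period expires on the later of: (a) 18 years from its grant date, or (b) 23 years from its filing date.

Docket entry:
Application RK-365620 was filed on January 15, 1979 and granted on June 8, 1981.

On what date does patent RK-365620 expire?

2002-01-15

(a) grant + 18 years → 8 June 1999.
(b) filing + 23 years → 15 January 2002.
Later of the two: 15 January 2002.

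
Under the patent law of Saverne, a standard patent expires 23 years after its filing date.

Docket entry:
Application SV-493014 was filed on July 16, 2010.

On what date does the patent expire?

July 16, 2033

Filing date + 23 years → 16 July 2033.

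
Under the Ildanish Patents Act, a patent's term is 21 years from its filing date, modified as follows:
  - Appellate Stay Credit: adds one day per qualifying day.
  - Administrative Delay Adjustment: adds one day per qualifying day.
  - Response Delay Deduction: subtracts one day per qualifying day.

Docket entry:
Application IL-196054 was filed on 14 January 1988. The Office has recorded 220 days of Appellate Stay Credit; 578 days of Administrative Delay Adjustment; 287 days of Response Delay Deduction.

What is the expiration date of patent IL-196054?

Base term: filing date + 21 years → 14 January 2009.
Appellate Stay Credit: +220 days → 22 August 2009.
Administrative Delay Adjustment: +578 days → 23 March 2011.
Response Delay Deduction: −287 days → 9 June 2010.

June 9, 2010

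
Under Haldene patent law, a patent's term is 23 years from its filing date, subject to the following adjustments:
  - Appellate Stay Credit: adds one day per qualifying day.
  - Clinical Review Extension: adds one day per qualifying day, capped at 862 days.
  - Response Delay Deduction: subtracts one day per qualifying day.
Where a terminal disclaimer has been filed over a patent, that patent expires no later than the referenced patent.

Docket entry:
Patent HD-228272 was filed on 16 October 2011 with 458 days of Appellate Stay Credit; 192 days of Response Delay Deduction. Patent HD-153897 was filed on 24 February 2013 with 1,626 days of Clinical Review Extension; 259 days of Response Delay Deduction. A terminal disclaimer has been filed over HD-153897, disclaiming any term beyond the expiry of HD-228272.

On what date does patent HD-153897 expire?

Natural term of HD-153897:
  Base: filing + 23 years → 24 February 2036.
  Clinical Review Extension: 1626 days claimed exceeds the 862-day cap, so +862 days → 5 July 2038.
  Response Delay Deduction: −259 days → 19 October 2037.
Expiry of referenced patent HD-228272:
  Base: filing + 23 years → 16 October 2034.
  Appellate Stay Credit: +458 days → 17 January 2036.
  Response Delay Deduction: −192 days → 9 July 2035.
Terminal disclaimer: HD-153897 expires on the earlier of 19 October 2037 and 9 July 2035.

July 9, 2035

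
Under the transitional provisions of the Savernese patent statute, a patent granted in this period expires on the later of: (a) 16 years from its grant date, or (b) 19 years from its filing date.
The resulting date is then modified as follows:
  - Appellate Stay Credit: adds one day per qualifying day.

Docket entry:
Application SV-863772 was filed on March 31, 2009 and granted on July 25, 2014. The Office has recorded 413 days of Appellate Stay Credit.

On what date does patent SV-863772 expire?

September 11, 2031

(a) grant + 16 years → 25 July 2030.
(b) filing + 19 years → 31 March 2028.
Later of the two: 25 July 2030.
Appellate Stay Credit: +413 days → 11 September 2031.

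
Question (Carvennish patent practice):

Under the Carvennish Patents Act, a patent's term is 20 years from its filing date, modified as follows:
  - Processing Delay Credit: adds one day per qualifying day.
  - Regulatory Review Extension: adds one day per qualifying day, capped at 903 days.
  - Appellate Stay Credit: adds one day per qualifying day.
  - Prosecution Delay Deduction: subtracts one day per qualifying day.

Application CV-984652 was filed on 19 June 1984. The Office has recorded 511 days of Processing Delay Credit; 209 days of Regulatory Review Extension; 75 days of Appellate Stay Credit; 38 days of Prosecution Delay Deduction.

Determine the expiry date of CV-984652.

2006-07-16

Base term: filing date + 20 years → 19 June 2004.
Processing Delay Credit: +511 days → 12 November 2005.
Regulatory Review Extension: 209 days (within the 903-day cap) → +209 days → 9 June 2006.
Appellate Stay Credit: +75 days → 23 August 2006.
Prosecution Delay Deduction: −38 days → 16 July 2006.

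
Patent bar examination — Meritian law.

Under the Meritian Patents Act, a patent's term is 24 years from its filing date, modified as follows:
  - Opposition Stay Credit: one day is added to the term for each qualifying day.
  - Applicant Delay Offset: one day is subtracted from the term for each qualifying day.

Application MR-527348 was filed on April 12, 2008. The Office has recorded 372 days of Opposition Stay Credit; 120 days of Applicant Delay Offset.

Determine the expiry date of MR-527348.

Base term: filing date + 24 years → 12 April 2032.
Opposition Stay Credit: +372 days → 19 April 2033.
Applicant Delay Offset: −120 days → 20 December 2032.

December 20, 2032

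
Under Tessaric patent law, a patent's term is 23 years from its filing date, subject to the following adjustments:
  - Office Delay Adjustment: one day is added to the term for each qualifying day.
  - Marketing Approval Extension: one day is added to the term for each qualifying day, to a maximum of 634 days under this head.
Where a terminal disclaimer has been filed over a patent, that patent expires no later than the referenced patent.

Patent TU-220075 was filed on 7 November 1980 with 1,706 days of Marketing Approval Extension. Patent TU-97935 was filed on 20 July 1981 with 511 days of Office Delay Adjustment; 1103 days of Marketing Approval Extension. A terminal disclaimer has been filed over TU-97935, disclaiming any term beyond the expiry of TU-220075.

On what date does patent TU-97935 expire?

August 2, 2005

Natural term of TU-97935:
  Base: filing + 23 years → 20 July 2004.
  Office Delay Adjustment: +511 days → 13 December 2005.
  Marketing Approval Extension: 1103 days claimed exceeds the 634-day cap, so +634 days → 8 September 2007.
Expiry of referenced patent TU-220075:
  Base: filing + 23 years → 7 November 2003.
  Marketing Approval Extension: 1706 days claimed exceeds the 634-day cap, so +634 days → 2 August 2005.
Terminal disclaimer: TU-97935 expires on the earlier of 8 September 2007 and 2 August 2005.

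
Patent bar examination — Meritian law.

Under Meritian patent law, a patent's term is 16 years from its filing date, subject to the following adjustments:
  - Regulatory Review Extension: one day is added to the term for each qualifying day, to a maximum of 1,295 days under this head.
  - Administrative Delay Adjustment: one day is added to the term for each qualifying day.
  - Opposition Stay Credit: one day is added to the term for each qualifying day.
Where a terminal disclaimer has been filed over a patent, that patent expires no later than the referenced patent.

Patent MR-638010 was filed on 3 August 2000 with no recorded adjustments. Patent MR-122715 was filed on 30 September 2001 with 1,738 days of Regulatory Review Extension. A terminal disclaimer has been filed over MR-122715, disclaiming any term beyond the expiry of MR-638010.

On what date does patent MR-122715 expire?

Natural term of MR-122715:
  Base: filing + 16 years → 30 September 2017.
  Regulatory Review Extension: 1738 days claimed exceeds the 1295-day cap, so +1295 days → 17 April 2021.
Expiry of referenced patent MR-638010:
  Base: filing + 16 years → 3 August 2016.
Terminal disclaimer: MR-122715 expires on the earlier of 17 April 2021 and 3 August 2016.

2016-08-03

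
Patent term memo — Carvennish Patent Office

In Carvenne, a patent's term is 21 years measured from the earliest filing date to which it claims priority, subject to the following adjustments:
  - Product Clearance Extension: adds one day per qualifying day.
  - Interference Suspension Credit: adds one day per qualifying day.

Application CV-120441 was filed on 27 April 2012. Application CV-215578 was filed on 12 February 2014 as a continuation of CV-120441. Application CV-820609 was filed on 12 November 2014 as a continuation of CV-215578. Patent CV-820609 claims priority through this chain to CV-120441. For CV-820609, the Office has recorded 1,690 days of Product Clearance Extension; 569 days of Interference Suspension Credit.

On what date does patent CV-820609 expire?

July 4, 2039

Earliest priority filing: 27 April 2012.
Base term: 27 April 2012 + 21 years → 27 April 2033.
Product Clearance Extension: +1690 days → 12 December 2037.
Interference Suspension Credit: +569 days → 4 July 2039.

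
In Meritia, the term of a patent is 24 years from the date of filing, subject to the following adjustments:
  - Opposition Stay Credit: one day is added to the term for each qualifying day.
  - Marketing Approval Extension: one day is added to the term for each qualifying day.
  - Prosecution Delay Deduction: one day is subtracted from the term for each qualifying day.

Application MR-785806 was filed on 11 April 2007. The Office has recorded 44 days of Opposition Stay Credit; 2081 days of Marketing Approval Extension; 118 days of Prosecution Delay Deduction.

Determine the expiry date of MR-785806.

Base term: filing date + 24 years → 11 April 2031.
Opposition Stay Credit: +44 days → 25 May 2031.
Marketing Approval Extension: +2081 days → 3 February 2037.
Prosecution Delay Deduction: −118 days → 8 October 2036.

2036-10-08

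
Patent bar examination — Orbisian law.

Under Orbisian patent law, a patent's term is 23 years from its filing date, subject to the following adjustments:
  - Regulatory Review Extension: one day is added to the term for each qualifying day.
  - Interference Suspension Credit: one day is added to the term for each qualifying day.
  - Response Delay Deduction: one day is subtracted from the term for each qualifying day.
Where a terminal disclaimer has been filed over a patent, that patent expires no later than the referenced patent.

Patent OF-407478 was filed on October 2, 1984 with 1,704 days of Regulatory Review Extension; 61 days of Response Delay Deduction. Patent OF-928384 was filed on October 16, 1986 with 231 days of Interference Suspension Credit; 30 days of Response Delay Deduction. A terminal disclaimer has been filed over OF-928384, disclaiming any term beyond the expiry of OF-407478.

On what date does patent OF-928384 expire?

Natural term of OF-928384:
  Base: filing + 23 years → 16 October 2009.
  Interference Suspension Credit: +231 days → 4 June 2010.
  Response Delay Deduction: −30 days → 5 May 2010.
Expiry of referenced patent OF-407478:
  Base: filing + 23 years → 2 October 2007.
  Regulatory Review Extension: +1704 days → 1 June 2012.
  Response Delay Deduction: −61 days → 1 April 2012.
Terminal disclaimer: OF-928384 expires on the earlier of 5 May 2010 and 1 April 2012.

2010-05-05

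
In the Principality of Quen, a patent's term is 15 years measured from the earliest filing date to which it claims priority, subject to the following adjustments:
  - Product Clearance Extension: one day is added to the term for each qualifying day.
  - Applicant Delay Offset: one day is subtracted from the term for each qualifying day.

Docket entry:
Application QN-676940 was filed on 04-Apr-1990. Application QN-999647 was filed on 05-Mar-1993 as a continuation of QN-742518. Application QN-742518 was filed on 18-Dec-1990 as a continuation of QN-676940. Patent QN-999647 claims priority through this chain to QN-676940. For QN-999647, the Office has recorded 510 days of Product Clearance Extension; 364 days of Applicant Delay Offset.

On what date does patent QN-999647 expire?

Earliest priority filing: 4 April 1990.
Base term: 4 April 1990 + 15 years → 4 April 2005.
Product Clearance Extension: +510 days → 27 August 2006.
Applicant Delay Offset: −364 days → 28 August 2005.

2005-08-28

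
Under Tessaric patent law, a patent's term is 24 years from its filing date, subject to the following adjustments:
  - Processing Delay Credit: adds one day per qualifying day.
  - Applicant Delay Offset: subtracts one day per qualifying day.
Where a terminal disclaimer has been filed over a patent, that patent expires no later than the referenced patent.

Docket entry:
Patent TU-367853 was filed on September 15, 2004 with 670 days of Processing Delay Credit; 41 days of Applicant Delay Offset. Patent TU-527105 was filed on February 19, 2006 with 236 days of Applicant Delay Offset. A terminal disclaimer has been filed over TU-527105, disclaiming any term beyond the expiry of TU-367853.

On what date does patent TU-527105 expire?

Natural term of TU-527105:
  Base: filing + 24 years → 19 February 2030.
  Applicant Delay Offset: −236 days → 28 June 2029.
Expiry of referenced patent TU-367853:
  Base: filing + 24 years → 15 September 2028.
  Processing Delay Credit: +670 days → 17 July 2030.
  Applicant Delay Offset: −41 days → 6 June 2030.
Terminal disclaimer: TU-527105 expires on the earlier of 28 June 2029 and 6 June 2030.

2029-06-28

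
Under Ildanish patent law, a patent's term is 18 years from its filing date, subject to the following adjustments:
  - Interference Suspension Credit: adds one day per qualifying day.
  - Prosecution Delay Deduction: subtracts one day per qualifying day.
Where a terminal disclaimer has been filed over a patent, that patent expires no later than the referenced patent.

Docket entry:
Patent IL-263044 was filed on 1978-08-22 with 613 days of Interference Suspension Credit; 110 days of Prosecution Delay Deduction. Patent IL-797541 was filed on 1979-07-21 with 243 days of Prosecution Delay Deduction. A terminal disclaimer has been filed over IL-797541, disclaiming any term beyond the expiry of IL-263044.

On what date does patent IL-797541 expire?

Natural term of IL-797541:
  Base: filing + 18 years → 21 July 1997.
  Prosecution Delay Deduction: −243 days → 20 November 1996.
Expiry of referenced patent IL-263044:
  Base: filing + 18 years → 22 August 1996.
  Interference Suspension Credit: +613 days → 27 April 1998.
  Prosecution Delay Deduction: −110 days → 7 January 1998.
Terminal disclaimer: IL-797541 expires on the earlier of 20 November 1996 and 7 January 1998.

1996-11-20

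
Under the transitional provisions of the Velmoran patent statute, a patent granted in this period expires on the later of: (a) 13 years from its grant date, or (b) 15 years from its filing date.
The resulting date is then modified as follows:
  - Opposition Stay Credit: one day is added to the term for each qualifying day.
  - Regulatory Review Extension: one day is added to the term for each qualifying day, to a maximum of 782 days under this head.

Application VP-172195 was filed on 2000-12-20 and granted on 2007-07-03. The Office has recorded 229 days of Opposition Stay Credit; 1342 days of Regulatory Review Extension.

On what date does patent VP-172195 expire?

(a) grant + 13 years → 3 July 2020.
(b) filing + 15 years → 20 December 2015.
Later of the two: 3 July 2020.
Opposition Stay Credit: +229 days → 17 February 2021.
Regulatory Review Extension: 1342 days claimed exceeds the 782-day cap, so +782 days → 10 April 2023.

April 10, 2023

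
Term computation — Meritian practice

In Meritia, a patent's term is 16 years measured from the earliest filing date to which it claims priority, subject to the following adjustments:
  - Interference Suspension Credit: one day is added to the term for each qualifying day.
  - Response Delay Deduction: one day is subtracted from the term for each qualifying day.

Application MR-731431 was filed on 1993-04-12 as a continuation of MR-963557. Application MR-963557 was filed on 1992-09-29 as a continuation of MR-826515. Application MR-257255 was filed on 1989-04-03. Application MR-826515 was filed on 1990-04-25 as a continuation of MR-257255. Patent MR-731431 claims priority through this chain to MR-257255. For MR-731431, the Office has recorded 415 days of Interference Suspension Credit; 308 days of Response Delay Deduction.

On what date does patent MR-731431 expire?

Earliest priority filing: 3 April 1989.
Base term: 3 April 1989 + 16 years → 3 April 2005.
Interference Suspension Credit: +415 days → 23 May 2006.
Response Delay Deduction: −308 days → 19 July 2005.

2005-07-19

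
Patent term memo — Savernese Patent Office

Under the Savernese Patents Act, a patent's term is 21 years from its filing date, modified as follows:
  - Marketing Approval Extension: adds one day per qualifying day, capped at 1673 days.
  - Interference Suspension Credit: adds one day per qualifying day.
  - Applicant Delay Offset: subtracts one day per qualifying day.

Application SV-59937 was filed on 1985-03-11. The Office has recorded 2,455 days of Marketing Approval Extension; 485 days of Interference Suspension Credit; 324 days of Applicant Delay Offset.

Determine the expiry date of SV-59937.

March 19, 2011

Base term: filing date + 21 years → 11 March 2006.
Marketing Approval Extension: 2455 days claimed exceeds the 1673-day cap, so +1673 days → 9 October 2010.
Interference Suspension Credit: +485 days → 6 February 2012.
Applicant Delay Offset: −324 days → 19 March 2011.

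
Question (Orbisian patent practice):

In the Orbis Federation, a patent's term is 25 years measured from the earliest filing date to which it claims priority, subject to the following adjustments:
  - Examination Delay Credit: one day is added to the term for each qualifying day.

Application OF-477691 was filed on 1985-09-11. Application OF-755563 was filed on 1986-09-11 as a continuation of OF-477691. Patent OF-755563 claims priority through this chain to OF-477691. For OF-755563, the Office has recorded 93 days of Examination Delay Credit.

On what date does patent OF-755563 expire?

2010-12-13

Earliest priority filing: 11 September 1985.
Base term: 11 September 1985 + 25 years → 11 September 2010.
Examination Delay Credit: +93 days → 13 December 2010.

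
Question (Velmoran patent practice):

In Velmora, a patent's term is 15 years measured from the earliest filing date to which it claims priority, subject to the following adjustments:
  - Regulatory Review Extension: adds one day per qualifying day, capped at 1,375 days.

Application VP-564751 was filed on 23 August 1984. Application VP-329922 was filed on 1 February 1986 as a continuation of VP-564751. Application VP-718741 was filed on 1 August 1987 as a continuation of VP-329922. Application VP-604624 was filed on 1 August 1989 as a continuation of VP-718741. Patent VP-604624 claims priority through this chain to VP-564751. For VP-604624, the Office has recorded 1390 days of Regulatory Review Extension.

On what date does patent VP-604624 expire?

May 29, 2003

Earliest priority filing: 23 August 1984.
Base term: 23 August 1984 + 15 years → 23 August 1999.
Regulatory Review Extension: 1390 days claimed exceeds the 1375-day cap, so +1375 days → 29 May 2003.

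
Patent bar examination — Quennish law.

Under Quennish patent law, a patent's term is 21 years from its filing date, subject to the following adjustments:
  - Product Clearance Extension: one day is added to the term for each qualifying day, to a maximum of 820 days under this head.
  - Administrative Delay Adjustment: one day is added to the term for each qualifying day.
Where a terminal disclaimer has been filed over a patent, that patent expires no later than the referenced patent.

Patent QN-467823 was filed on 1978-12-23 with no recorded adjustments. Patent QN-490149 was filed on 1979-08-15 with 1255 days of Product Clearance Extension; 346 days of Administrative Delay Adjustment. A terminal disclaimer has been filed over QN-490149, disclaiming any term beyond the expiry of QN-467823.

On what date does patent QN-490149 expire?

Natural term of QN-490149:
  Base: filing + 21 years → 15 August 2000.
  Product Clearance Extension: 1255 days claimed exceeds the 820-day cap, so +820 days → 13 November 2002.
  Administrative Delay Adjustment: +346 days → 25 October 2003.
Expiry of referenced patent QN-467823:
  Base: filing + 21 years → 23 December 1999.
Terminal disclaimer: QN-490149 expires on the earlier of 25 October 2003 and 23 December 1999.

December 23, 1999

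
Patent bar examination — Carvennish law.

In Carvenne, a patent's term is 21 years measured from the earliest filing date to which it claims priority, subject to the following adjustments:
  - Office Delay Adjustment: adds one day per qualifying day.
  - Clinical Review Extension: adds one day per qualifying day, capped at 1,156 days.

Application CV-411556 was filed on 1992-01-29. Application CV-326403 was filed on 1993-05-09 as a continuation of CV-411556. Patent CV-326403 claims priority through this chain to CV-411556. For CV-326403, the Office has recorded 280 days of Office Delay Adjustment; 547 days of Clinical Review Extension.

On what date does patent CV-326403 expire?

May 6, 2015

Earliest priority filing: 29 January 1992.
Base term: 29 January 1992 + 21 years → 29 January 2013.
Office Delay Adjustment: +280 days → 5 November 2013.
Clinical Review Extension: 547 days (within the 1156-day cap) → +547 days → 6 May 2015.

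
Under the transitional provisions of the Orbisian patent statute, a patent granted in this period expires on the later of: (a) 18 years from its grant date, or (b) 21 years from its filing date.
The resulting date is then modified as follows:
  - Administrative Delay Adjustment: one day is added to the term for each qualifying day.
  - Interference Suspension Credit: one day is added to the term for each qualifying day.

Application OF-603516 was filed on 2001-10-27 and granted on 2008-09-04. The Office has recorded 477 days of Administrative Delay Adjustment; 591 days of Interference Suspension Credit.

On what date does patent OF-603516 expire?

(a) grant + 18 years → 4 September 2026.
(b) filing + 21 years → 27 October 2022.
Later of the two: 4 September 2026.
Administrative Delay Adjustment: +477 days → 25 December 2027.
Interference Suspension Credit: +591 days → 7 August 2029.

August 7, 2029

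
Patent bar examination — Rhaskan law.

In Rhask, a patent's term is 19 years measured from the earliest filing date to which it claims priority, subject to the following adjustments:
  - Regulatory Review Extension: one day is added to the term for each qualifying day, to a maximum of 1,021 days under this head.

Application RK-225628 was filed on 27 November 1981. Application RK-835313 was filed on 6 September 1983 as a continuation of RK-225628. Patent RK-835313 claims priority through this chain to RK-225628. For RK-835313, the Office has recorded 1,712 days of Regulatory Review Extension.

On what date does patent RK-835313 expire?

Earliest priority filing: 27 November 1981.
Base term: 27 November 1981 + 19 years → 27 November 2000.
Regulatory Review Extension: 1712 days claimed exceeds the 1021-day cap, so +1021 days → 14 September 2003.

2003-09-14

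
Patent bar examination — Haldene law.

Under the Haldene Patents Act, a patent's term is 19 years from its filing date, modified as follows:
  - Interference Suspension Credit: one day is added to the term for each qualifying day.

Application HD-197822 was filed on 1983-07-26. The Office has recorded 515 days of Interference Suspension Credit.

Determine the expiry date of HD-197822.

December 23, 2003

Base term: filing date + 19 years → 26 July 2002.
Interference Suspension Credit: +515 days → 23 December 2003.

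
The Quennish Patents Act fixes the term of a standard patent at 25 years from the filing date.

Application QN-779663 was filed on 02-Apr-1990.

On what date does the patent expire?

April 2, 2015

Filing date + 25 years → 2 April 2015.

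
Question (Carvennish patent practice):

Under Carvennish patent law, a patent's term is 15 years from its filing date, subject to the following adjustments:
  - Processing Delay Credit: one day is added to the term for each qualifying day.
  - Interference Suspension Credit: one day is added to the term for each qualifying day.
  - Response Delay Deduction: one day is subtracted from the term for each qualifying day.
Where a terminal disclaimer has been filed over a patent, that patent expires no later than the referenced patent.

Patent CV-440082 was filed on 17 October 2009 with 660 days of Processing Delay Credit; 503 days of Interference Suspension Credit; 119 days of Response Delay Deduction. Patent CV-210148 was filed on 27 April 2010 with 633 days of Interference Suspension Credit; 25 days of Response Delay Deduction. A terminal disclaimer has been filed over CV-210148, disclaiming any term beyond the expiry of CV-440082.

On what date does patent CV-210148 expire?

Natural term of CV-210148:
  Base: filing + 15 years → 27 April 2025.
  Interference Suspension Credit: +633 days → 20 January 2027.
  Response Delay Deduction: −25 days → 26 December 2026.
Expiry of referenced patent CV-440082:
  Base: filing + 15 years → 17 October 2024.
  Processing Delay Credit: +660 days → 8 August 2026.
  Interference Suspension Credit: +503 days → 24 December 2027.
  Response Delay Deduction: −119 days → 27 August 2027.
Terminal disclaimer: CV-210148 expires on the earlier of 26 December 2026 and 27 August 2027.

2026-12-26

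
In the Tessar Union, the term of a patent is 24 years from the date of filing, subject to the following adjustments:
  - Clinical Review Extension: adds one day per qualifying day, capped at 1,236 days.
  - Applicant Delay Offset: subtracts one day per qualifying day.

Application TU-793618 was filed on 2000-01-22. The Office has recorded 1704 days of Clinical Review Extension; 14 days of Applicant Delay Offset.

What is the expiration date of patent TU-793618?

2027-05-28

Base term: filing date + 24 years → 22 January 2024.
Clinical Review Extension: 1704 days claimed exceeds the 1236-day cap, so +1236 days → 11 June 2027.
Applicant Delay Offset: −14 days → 28 May 2027.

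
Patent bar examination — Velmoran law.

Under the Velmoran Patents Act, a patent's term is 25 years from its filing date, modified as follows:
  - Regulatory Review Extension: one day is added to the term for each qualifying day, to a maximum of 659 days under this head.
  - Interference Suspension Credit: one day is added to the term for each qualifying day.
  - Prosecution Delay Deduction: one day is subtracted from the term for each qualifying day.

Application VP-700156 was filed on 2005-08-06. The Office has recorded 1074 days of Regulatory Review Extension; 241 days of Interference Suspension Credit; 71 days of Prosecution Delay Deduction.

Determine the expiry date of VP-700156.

Base term: filing date + 25 years → 6 August 2030.
Regulatory Review Extension: 1074 days claimed exceeds the 659-day cap, so +659 days → 26 May 2032.
Interference Suspension Credit: +241 days → 22 January 2033.
Prosecution Delay Deduction: −71 days → 12 November 2032.

2032-11-12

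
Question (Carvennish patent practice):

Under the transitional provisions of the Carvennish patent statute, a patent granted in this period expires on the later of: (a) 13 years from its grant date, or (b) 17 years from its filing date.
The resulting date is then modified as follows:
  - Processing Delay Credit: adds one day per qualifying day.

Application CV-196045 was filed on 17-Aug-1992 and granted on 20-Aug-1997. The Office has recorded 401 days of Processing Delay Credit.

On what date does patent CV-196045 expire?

(a) grant + 13 years → 20 August 2010.
(b) filing + 17 years → 17 August 2009.
Later of the two: 20 August 2010.
Processing Delay Credit: +401 days → 25 September 2011.

September 25, 2011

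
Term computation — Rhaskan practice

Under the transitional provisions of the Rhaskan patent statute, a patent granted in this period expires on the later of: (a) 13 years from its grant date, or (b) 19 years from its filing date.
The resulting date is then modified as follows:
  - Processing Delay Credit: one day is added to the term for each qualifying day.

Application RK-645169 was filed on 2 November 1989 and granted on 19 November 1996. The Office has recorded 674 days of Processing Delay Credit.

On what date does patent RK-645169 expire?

September 24, 2011

(a) grant + 13 years → 19 November 2009.
(b) filing + 19 years → 2 November 2008.
Later of the two: 19 November 2009.
Processing Delay Credit: +674 days → 24 September 2011.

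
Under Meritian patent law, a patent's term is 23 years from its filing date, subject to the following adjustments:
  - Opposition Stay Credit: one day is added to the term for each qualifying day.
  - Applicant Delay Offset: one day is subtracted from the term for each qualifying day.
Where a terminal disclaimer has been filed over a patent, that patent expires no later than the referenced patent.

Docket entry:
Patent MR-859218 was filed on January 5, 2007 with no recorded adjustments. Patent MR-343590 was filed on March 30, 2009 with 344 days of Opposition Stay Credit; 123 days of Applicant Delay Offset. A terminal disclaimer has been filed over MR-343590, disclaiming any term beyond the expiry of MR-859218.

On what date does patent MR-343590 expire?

2030-01-05

Natural term of MR-343590:
  Base: filing + 23 years → 30 March 2032.
  Opposition Stay Credit: +344 days → 9 March 2033.
  Applicant Delay Offset: −123 days → 6 November 2032.
Expiry of referenced patent MR-859218:
  Base: filing + 23 years → 5 January 2030.
Terminal disclaimer: MR-343590 expires on the earlier of 6 November 2032 and 5 January 2030.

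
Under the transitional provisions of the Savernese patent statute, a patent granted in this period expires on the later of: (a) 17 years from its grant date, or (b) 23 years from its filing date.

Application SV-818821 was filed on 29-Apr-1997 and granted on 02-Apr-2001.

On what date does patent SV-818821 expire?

April 29, 2020

(a) grant + 17 years → 2 April 2018.
(b) filing + 23 years → 29 April 2020.
Later of the two: 29 April 2020.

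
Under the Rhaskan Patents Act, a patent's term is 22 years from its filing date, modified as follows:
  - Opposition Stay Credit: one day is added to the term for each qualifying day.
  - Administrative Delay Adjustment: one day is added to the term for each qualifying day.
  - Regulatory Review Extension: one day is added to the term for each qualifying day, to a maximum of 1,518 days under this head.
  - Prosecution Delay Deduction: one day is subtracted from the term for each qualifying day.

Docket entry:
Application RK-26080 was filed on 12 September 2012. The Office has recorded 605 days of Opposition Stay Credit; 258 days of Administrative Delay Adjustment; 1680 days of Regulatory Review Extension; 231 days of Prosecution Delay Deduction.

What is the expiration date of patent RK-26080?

Base term: filing date + 22 years → 12 September 2034.
Opposition Stay Credit: +605 days → 9 May 2036.
Administrative Delay Adjustment: +258 days → 22 January 2037.
Regulatory Review Extension: 1680 days claimed exceeds the 1518-day cap, so +1518 days → 20 March 2041.
Prosecution Delay Deduction: −231 days → 1 August 2040.

August 1, 2040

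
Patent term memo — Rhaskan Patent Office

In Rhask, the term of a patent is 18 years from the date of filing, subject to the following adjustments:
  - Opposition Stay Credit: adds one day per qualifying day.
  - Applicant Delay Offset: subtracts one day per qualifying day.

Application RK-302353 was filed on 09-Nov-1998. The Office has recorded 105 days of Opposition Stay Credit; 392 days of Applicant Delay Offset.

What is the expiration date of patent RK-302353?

Base term: filing date + 18 years → 9 November 2016.
Opposition Stay Credit: +105 days → 22 February 2017.
Applicant Delay Offset: −392 days → 27 January 2016.

January 27, 2016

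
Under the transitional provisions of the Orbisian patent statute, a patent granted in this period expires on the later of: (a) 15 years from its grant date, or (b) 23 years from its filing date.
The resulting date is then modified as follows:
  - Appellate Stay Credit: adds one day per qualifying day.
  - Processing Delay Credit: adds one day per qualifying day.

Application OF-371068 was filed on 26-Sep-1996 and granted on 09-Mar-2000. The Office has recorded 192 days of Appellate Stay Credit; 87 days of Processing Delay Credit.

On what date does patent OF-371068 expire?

July 1, 2020

(a) grant + 15 years → 9 March 2015.
(b) filing + 23 years → 26 September 2019.
Later of the two: 26 September 2019.
Appellate Stay Credit: +192 days → 5 April 2020.
Processing Delay Credit: +87 days → 1 July 2020.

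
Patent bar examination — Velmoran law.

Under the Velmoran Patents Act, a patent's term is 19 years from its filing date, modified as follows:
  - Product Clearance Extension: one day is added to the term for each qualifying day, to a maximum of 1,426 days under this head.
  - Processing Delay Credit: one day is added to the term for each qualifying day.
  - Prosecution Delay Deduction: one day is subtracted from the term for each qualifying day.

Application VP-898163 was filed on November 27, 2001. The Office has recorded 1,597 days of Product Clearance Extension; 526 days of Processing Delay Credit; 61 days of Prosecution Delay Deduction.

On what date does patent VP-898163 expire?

2026-01-31

Base term: filing date + 19 years → 27 November 2020.
Product Clearance Extension: 1597 days claimed exceeds the 1426-day cap, so +1426 days → 23 October 2024.
Processing Delay Credit: +526 days → 2 April 2026.
Prosecution Delay Deduction: −61 days → 31 January 2026.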